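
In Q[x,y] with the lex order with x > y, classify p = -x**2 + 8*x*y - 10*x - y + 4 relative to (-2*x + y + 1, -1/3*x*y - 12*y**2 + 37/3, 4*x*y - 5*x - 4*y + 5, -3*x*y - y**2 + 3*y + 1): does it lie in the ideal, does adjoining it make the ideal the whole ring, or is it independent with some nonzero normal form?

-x**2 + 8*x*y - 10*x - y + 4 lies in I (it reduces to 0).

First compute the reduced Gröbner basis of I by Buchberger's algorithm.
f_1 = -2*x + y + 1, LT = x.
f_2 = -1/3*x*y - 12*y**2 + 37/3, LT = x*y.
f_3 = 4*x*y - 5*x - 4*y + 5, LT = x*y.
f_4 = -3*x*y - y**2 + 3*y + 1, LT = x*y.

S(f_1,f_2): lcm = x*y. S = -73/2*y**2 - 1/2*y + 37.
  leading term y**2: no divisor's leading term divides it; move -73/2*y**2 to the remainder.
  leading term y: no divisor's leading term divides it; move -1/2*y to the remainder.
  leading term 1: no divisor's leading term divides it; move 37 to the remainder.
  remainder -73/2*y**2 - 1/2*y + 37 ≠ 0; add h_5 = -73/2*y**2 - 1/2*y + 37 to the basis.

S(f_1,f_3): lcm = x*y. S = 5/4*x - 1/2*y**2 + 1/2*y - 5/4.
  leading term x: subtract (-5/8)·f_1 from 5/4*x - 1/2*y**2 + 1/2*y - 5/4 → -1/2*y**2 + 9/8*y - 5/8
  leading term y**2: subtract (1/73)·h_5 from -1/2*y**2 + 9/8*y - 5/8 → 661/584*y - 661/584
  leading term y: no divisor's leading term divides it; move 661/584*y to the remainder.
  leading term 1: no divisor's leading term divides it; move -661/584 to the remainder.
  remainder 661/584*y - 661/584 ≠ 0; add h_6 = 661/584*y - 661/584 to the basis.

The other S-polynomials (S(f_1,f_4), S(f_2,f_3), S(f_2,f_4), S(f_3,f_4), S(f_1,h_5), S(f_2,h_5), S(f_3,h_5), S(f_4,h_5), S(f_1,h_6), S(f_2,h_6), S(f_3,h_6), S(f_4,h_6), S(h_5,h_6)) all reduce to 0 modulo the current basis, so we have a Gröbner basis.
Inter-reduce: drop elements whose leading term is divisible by another's, tail-reduce, and make monic.
Reduced Gröbner basis: {x - 1, y - 1}.
Label its elements g_1 = x - 1, g_2 = y - 1.

Reduce p = -x**2 + 8*x*y - 10*x - y + 4 modulo G:
  leading term x**2: subtract (-x)·g_1 from -x**2 + 8*x*y - 10*x - y + 4 → 8*x*y - 11*x - y + 4
  leading term x*y: subtract (8*y)·g_1 from 8*x*y - 11*x - y + 4 → -11*x + 7*y + 4
  leading term x: subtract (-11)·g_1 from -11*x + 7*y + 4 → 7*y - 7
  leading term y: subtract (7)·g_2 from 7*y - 7 → 0
  normal form = 0.
Since the normal form is 0, p ∈ I.

The remainder on division by a Gröbner basis is unique — it is the normal form.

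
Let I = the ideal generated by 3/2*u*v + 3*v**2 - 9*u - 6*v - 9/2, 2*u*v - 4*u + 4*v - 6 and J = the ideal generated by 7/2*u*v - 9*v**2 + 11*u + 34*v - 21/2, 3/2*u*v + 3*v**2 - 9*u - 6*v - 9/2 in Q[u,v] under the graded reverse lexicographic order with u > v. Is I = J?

Yes, the ideals are equal.

Two ideals are equal iff their reduced Gröbner bases coincide (the reduced basis is unique for a fixed ordering).
Buchberger on the first generating set:
f_1 = 3/2*u*v + 3*v**2 - 9*u - 6*v - 9/2, LT = u*v.
f_2 = 2*u*v - 4*u + 4*v - 6, LT = u*v.

S(f_1,f_2): lcm = u*v. S = 2*v**2 - 4*u - 6*v.
  leading term v**2: no divisor's leading term divides it; move 2*v**2 to the remainder.
  leading term u: no divisor's leading term divides it; move -4*u to the remainder.
  leading term v: no divisor's leading term divides it; move -6*v to the remainder.
  remainder 2*v**2 - 4*u - 6*v ≠ 0; add g_3 = 2*v**2 - 4*u - 6*v to the basis.

S(f_1,g_3): lcm = u*v**2. S = 2*v**3 + 2*u**2 - 3*u*v - 4*v**2 - 3*v.
  leading term v**3: subtract (v)·g_3 from 2*v**3 + 2*u**2 - 3*u*v - 4*v**2 - 3*v → 2*u**2 + u*v + 2*v**2 - 3*v
  leading term u**2: no divisor's leading term divides it; move 2*u**2 to the remainder.
  leading term u*v: subtract (2/3)·f_1 from u*v + 2*v**2 - 3*v → 6*u + v + 3
  leading term u: no divisor's leading term divides it; move 6*u to the remainder.
  leading term v: no divisor's leading term divides it; move v to the remainder.
  leading term 1: no divisor's leading term divides it; move 3 to the remainder.
  remainder 2*u**2 + 6*u + v + 3 ≠ 0; add g_4 = 2*u**2 + 6*u + v + 3 to the basis.

The other S-polynomials (S(f_2,g_3), S(f_1,g_4), S(f_2,g_4), S(g_3,g_4)) all reduce to 0 modulo the current basis, so we have a Gröbner basis.
Inter-reduce: drop elements whose leading term is divisible by another's, tail-reduce, and make monic.
Reduced Gröbner basis: {u**2 + 3*u + 1/2*v + 3/2, u*v - 2*u + 2*v - 3, v**2 - 2*u - 3*v}.

Buchberger on the second generating set:
h_1 = 7/2*u*v - 9*v**2 + 11*u + 34*v - 21/2, LT = u*v.
h_2 = 3/2*u*v + 3*v**2 - 9*u - 6*v - 9/2, LT = u*v.

S(h_1,h_2): lcm = u*v. S = -32/7*v**2 + 64/7*u + 96/7*v.
  leading term v**2: no divisor's leading term divides it; move -32/7*v**2 to the remainder.
  leading term u: no divisor's leading term divides it; move 64/7*u to the remainder.
  leading term v: no divisor's leading term divides it; move 96/7*v to the remainder.
  remainder -32/7*v**2 + 64/7*u + 96/7*v ≠ 0; add k_3 = -32/7*v**2 + 64/7*u + 96/7*v to the basis.

S(h_1,k_3): lcm = u*v**2. S = -18/7*v**3 + 2*u**2 + 43/7*u*v + 68/7*v**2 - 3*v.
  leading term v**3: subtract (9/16*v)·k_3 from -18/7*v**3 + 2*u**2 + 43/7*u*v + 68/7*v**2 - 3*v → 2*u**2 + u*v + 2*v**2 - 3*v
  leading term u**2: no divisor's leading term divides it; move 2*u**2 to the remainder.
  leading term u*v: subtract (2/7)·h_1 from u*v + 2*v**2 - 3*v → 32/7*v**2 - 22/7*u - 89/7*v + 3
  leading term v**2: subtract (-1)·k_3 from 32/7*v**2 - 22/7*u - 89/7*v + 3 → 6*u + v + 3
  leading term u: no divisor's leading term divides it; move 6*u to the remainder.
  leading term v: no divisor's leading term divides it; move v to the remainder.
  leading term 1: no divisor's leading term divides it; move 3 to the remainder.
  remainder 2*u**2 + 6*u + v + 3 ≠ 0; add k_4 = 2*u**2 + 6*u + v + 3 to the basis.

The other S-polynomials (S(h_2,k_3), S(h_1,k_4), S(h_2,k_4), S(k_3,k_4)) all reduce to 0 modulo the current basis, so we have a Gröbner basis.
Inter-reduce: drop elements whose leading term is divisible by another's, tail-reduce, and make monic.
Reduced Gröbner basis: {u**2 + 3*u + 1/2*v + 3/2, u*v - 2*u + 2*v - 3, v**2 - 2*u - 3*v}.

Same reduced basis, so the two generating sets span the same ideal.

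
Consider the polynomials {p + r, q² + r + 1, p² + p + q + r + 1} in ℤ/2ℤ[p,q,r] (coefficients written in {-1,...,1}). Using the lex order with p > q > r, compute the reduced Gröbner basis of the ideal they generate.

The reduced Gröbner basis is the canonical form of the ideal for this ordering.

f_1 = p + r, LT = p.
f_2 = q² + r + 1, LT = q².
f_3 = p² + p + q + r + 1, LT = p².

S(f_1,f_3): lcm = p². S = pr + p + q + r + 1.
  reduce S modulo (f_1, f_2, f_3):
  remainder q + r² + 1 ≠ 0; add g_4 = q + r² + 1 to the basis.

S(f_2,g_4): lcm = q². S = qr² + q + r + 1.
  reduce S modulo (f_1, f_2, f_3, g_4):
  remainder r⁴ + r ≠ 0; add g_5 = r⁴ + r to the basis.

The other S-polynomials (S(f_1,f_2), S(f_2,f_3), S(f_1,g_4), S(f_3,g_4), S(f_1,g_5), S(f_2,g_5), S(f_3,g_5), S(g_4,g_5)) all reduce to 0 modulo the current basis, so we have a Gröbner basis.
Inter-reduce: drop elements whose leading term is divisible by another's, tail-reduce, and make monic.

G = {p + r, q + r² + 1, r⁴ + r}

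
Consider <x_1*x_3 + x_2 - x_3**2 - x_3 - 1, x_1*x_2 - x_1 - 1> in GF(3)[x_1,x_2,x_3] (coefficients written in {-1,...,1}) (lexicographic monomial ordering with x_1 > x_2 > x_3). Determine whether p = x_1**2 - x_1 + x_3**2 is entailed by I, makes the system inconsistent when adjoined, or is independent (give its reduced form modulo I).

x_1**2 - x_1 + x_3**2 is independent of I; its normal form modulo I is x_1**2 - x_1 + x_3**2.

First compute the reduced Gröbner basis of I by Buchberger's algorithm.
f_1 = x_1*x_3 + x_2 - x_3**2 - x_3 - 1, LT = x_1*x_3.
f_2 = x_1*x_2 - x_1 - 1, LT = x_1*x_2.

S(f_1,f_2): lcm = x_1*x_2*x_3. S = x_1*x_3 + x_2**2 - x_2*x_3**2 - x_2*x_3 - x_2 + x_3.
  reduce S modulo (f_1, f_2):
  remainder x_2**2 - x_2*x_3**2 - x_2*x_3 + x_2 + x_3**2 - x_3 + 1 ≠ 0; add h_3 = x_2**2 - x_2*x_3**2 - x_2*x_3 + x_2 + x_3**2 - x_3 + 1 to the basis.

The other S-polynomials (S(f_1,h_3), S(f_2,h_3)) all reduce to 0 modulo the current basis, so we have a Gröbner basis.
Inter-reduce: drop elements whose leading term is divisible by another's, tail-reduce, and make monic.
Reduced Gröbner basis: {x_1*x_2 - x_1 - 1, x_1*x_3 + x_2 - x_3**2 - x_3 - 1, x_2**2 - x_2*x_3**2 - x_2*x_3 + x_2 + x_3**2 - x_3 + 1}.
Label its elements g_1 = x_1*x_2 - x_1 - 1, g_2 = x_1*x_3 + x_2 - x_3**2 - x_3 - 1, g_3 = x_2**2 - x_2*x_3**2 - x_2*x_3 + x_2 + x_3**2 - x_3 + 1.

Reduce p = x_1**2 - x_1 + x_3**2 modulo G:
  leading term x_1**2: no divisor's leading term divides it; move x_1**2 to the remainder.
  leading term x_1: no divisor's leading term divides it; move -x_1 to the remainder.
  leading term x_3**2: no divisor's leading term divides it; move x_3**2 to the remainder.
  normal form = x_1**2 - x_1 + x_3**2.
The normal form is nonzero, so p ∉ I. Since p minus its normal form lies in I, I + (p) = I + (r) where r = x_1**2 - x_1 + x_3**2; decide whether this ideal is the whole ring.
Run Buchberger on G together with r (pairs among the g_i already reduce to 0 since G is a Gröbner basis):
g_1 = x_1*x_2 - x_1 - 1, LT = x_1*x_2.
g_2 = x_1*x_3 + x_2 - x_3**2 - x_3 - 1, LT = x_1*x_3.
g_3 = x_2**2 - x_2*x_3**2 - x_2*x_3 + x_2 + x_3**2 - x_3 + 1, LT = x_2**2.
r = x_1**2 - x_1 + x_3**2, LT = x_1**2.

S(g_1,r): lcm = x_1**2*x_2. S = -x_1**2 + x_1*x_2 - x_1 - x_2*x_3**2.
  reduce S modulo (g_1, g_2, g_3, r):
  remainder -x_1 - x_2*x_3**2 + x_3**2 + 1 ≠ 0; add m_5 = -x_1 - x_2*x_3**2 + x_3**2 + 1 to the basis.

S(g_2,r): lcm = x_1**2*x_3. S = x_1*x_2 - x_1*x_3**2 - x_1 - x_3**3.
  reduce S modulo (g_1, g_2, g_3, r, m_5):
  remainder x_2*x_3 + x_3**3 - x_3**2 - x_3 + 1 ≠ 0; add m_6 = x_2*x_3 + x_3**3 - x_3**2 - x_3 + 1 to the basis.

S(g_1,m_5): lcm = x_1*x_2. S = -x_1 - x_2**2*x_3**2 + x_2*x_3**2 + x_2 - 1.
  reduce S modulo (g_1, g_2, g_3, r, m_5, m_6):
  remainder x_2 + x_3**6 - x_3**4 - x_3**3 + x_3**2 + 1 ≠ 0; add m_7 = x_2 + x_3**6 - x_3**4 - x_3**3 + x_3**2 + 1 to the basis.

S(g_2,m_5): lcm = x_1*x_3. S = -x_2*x_3**3 + x_2 + x_3**3 - x_3**2 - 1.
  reduce S modulo (g_1, g_2, g_3, r, m_5, m_6, m_7):
  remainder -x_3**6 + x_3**5 + x_3**3 - x_3**2 + 1 ≠ 0; add m_8 = -x_3**6 + x_3**5 + x_3**3 - x_3**2 + 1 to the basis.

The other S-polynomials (S(g_1,g_2), S(g_1,g_3), S(g_2,g_3), S(g_3,r), S(g_3,m_5), S(r,m_5), S(g_1,m_6), S(g_2,m_6), S(g_3,m_6), S(r,m_6), S(m_5,m_6), S(g_1,m_7), S(g_2,m_7), S(g_3,m_7), S(r,m_7), S(m_5,m_7), S(m_6,m_7), S(g_1,m_8), S(g_2,m_8), S(g_3,m_8), S(r,m_8), S(m_5,m_8), S(m_6,m_8), S(m_7,m_8)) all reduce to 0 modulo the current basis, so we have a Gröbner basis.
Inter-reduce: drop elements whose leading term is divisible by another's, tail-reduce, and make monic.
Reduced Gröbner basis: {x_1 - x_3**4 + x_3**3 - x_3 - 1, x_2 + x_3**5 - x_3**4 - 1, x_3**6 - x_3**5 - x_3**3 + x_3**2 - 1}.
The reduced Gröbner basis of I + (p) is {x_1 - x_3**4 + x_3**3 - x_3 - 1, x_2 + x_3**5 - x_3**4 - 1, x_3**6 - x_3**5 - x_3**3 + x_3**2 - 1} ≠ {1}, a proper ideal, so the enlarged system stays consistent: p is independent of I, with normal form x_1**2 - x_1 + x_3**2.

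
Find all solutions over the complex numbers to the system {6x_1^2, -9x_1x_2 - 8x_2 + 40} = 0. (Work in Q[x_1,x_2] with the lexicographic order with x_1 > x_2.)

Compute a lex Gröbner basis by Buchberger's algorithm.
f_1 = 6x_1^2, LT = x_1^2.
f_2 = -9x_1x_2 - 8x_2 + 40, LT = x_1x_2.

S(f_1,f_2): lcm = x_1^2x_2. S = -8/9x_1x_2 + 40/9x_1.
  leading term x_1x_2: subtract (8/81)·f_2 from -8/9x_1x_2 + 40/9x_1 → 40/9x_1 + 64/81x_2 - 320/81
  leading term x_1: no divisor's leading term divides it; move 40/9x_1 to the remainder.
  leading term x_2: no divisor's leading term divides it; move 64/81x_2 to the remainder.
  leading term 1: no divisor's leading term divides it; move -320/81 to the remainder.
  remainder 40/9x_1 + 64/81x_2 - 320/81 ≠ 0; add h_3 = 40/9x_1 + 64/81x_2 - 320/81 to the basis.

S(f_1,h_3): lcm = x_1^2. S = -8/45x_1x_2 + 8/9x_1.
  leading term x_1x_2: subtract (8/405)·f_2 from -8/45x_1x_2 + 8/9x_1 → 8/9x_1 + 64/405x_2 - 64/81
  leading term x_1: subtract (1/5)·h_3 from 8/9x_1 + 64/405x_2 - 64/81 → 0
  remainder 0.

S(f_2,h_3): lcm = x_1x_2. S = -8/45x_2^2 + 16/9x_2 - 40/9.
  leading term x_2^2: no divisor's leading term divides it; move -8/45x_2^2 to the remainder.
  leading term x_2: no divisor's leading term divides it; move 16/9x_2 to the remainder.
  leading term 1: no divisor's leading term divides it; move -40/9 to the remainder.
  remainder -8/45x_2^2 + 16/9x_2 - 40/9 ≠ 0; add h_4 = -8/45x_2^2 + 16/9x_2 - 40/9 to the basis.

S(f_1,h_4): leading monomials are coprime, so the S-polynomial reduces to 0 (Buchberger's first criterion).
S(f_2,h_4): lcm = x_1x_2^2. S = 10x_1x_2 - 25x_1 + 8/9x_2^2 - 40/9x_2.
  leading term x_1x_2: subtract (-10/9)·f_2 from 10x_1x_2 - 25x_1 + 8/9x_2^2 - 40/9x_2 → -25x_1 + 8/9x_2^2 - 40/3x_2 + 400/9
  leading term x_1: subtract (-45/8)·h_3 from -25x_1 + 8/9x_2^2 - 40/3x_2 + 400/9 → 8/9x_2^2 - 80/9x_2 + 200/9
  leading term x_2^2: subtract (-5)·h_4 from 8/9x_2^2 - 80/9x_2 + 200/9 → 0
  remainder 0.

S(h_3,h_4): leading monomials are coprime, so the S-polynomial reduces to 0 (Buchberger's first criterion).
Every S-polynomial of the final basis reduces to 0, so we have a Gröbner basis.
Inter-reduce: drop elements whose leading term is divisible by another's, tail-reduce, and make monic.
Reduced Gröbner basis: {x_1 + 8/45x_2 - 8/9, x_2^2 - 10x_2 + 25}.

The lex basis is triangular: the last element involves only x_2. Solving x_2^2 - 10x_2 + 25 = 0 gives x_2 ∈ {5}; substituting each value into the earlier elements determines the remaining variables.
  x_2 = 5: the earlier basis element becomes x_1 = 0, giving x_1 = 0 — point (0, 5).
A lex Gröbner basis triangularizes the system, enabling back-substitution.

{(0, 5)}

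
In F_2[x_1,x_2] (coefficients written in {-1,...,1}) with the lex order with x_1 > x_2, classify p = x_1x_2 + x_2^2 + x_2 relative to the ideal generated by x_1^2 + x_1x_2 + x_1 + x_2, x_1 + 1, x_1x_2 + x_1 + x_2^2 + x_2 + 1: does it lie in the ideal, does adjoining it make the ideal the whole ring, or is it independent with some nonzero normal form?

x_1x_2 + x_2^2 + x_2 lies in I (it reduces to 0).

First compute the reduced Gröbner basis of I by Buchberger's algorithm.
f_1 = x_1^2 + x_1x_2 + x_1 + x_2, LT = x_1^2.
f_2 = x_1 + 1, LT = x_1.
f_3 = x_1x_2 + x_1 + x_2^2 + x_2 + 1, LT = x_1x_2.

S(f_1,f_3): lcm = x_1^2x_2. S = x_1^2 + x_1 + x_2^2.
  leading term x_1^2: subtract (1)·f_1 from x_1^2 + x_1 + x_2^2 → x_1x_2 + x_2^2 + x_2
  leading term x_1x_2: subtract (x_2)·f_2 from x_1x_2 + x_2^2 + x_2 → x_2^2
  leading term x_2^2: no divisor's leading term divides it; move x_2^2 to the remainder.
  remainder x_2^2 ≠ 0; add h_4 = x_2^2 to the basis.

The other S-polynomials (S(f_1,f_2), S(f_2,f_3), S(f_1,h_4), S(f_2,h_4), S(f_3,h_4)) all reduce to 0 modulo the current basis, so we have a Gröbner basis.
Inter-reduce: drop elements whose leading term is divisible by another's, tail-reduce, and make monic.
Reduced Gröbner basis: {x_1 + 1, x_2^2}.
Label its elements g_1 = x_1 + 1, g_2 = x_2^2.

Reduce p = x_1x_2 + x_2^2 + x_2 modulo G:
  leading term x_1x_2: subtract (x_2)·g_1 from x_1x_2 + x_2^2 + x_2 → x_2^2
  leading term x_2^2: subtract (1)·g_2 from x_2^2 → 0
  normal form = 0.
Since the normal form is 0, p ∈ I.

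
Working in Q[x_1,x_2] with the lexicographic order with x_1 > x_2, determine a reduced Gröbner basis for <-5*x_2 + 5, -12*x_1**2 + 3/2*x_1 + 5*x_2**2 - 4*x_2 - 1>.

G = {x_1**2 - 1/8*x_1, x_2 - 1}

The reduced Gröbner basis is the canonical form of the ideal for this ordering.

f_1 = -5*x_2 + 5, LT = x_2.
f_2 = -12*x_1**2 + 3/2*x_1 + 5*x_2**2 - 4*x_2 - 1, LT = x_1**2.

The S-polynomials (S(f_1,f_2)) all reduce to 0 modulo the current basis, so we have a Gröbner basis.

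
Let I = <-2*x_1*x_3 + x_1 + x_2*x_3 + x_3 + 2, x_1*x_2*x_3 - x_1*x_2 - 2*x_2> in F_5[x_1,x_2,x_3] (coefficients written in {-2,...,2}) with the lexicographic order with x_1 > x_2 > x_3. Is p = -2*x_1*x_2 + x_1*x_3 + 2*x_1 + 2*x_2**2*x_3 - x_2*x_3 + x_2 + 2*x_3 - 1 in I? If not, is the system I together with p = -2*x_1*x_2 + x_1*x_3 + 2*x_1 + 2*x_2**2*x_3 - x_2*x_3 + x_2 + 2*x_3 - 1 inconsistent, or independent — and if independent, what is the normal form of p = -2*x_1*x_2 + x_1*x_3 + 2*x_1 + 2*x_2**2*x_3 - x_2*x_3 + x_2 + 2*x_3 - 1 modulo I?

-2*x_1*x_2 + x_1*x_3 + 2*x_1 + 2*x_2**2*x_3 - x_2*x_3 + x_2 + 2*x_3 - 1 lies in I (it reduces to 0).

First compute the reduced Gröbner basis of I by Buchberger's algorithm.
f_1 = -2*x_1*x_3 + x_1 + x_2*x_3 + x_3 + 2, LT = x_1*x_3.
f_2 = x_1*x_2*x_3 - x_1*x_2 - 2*x_2, LT = x_1*x_2*x_3.

S(f_1,f_2): lcm = x_1*x_2*x_3. S = -2*x_1*x_2 + 2*x_2**2*x_3 + 2*x_2*x_3 + x_2.
  leading term x_1*x_2: no divisor's leading term divides it; move -2*x_1*x_2 to the remainder.
  leading term x_2**2*x_3: no divisor's leading term divides it; move 2*x_2**2*x_3 to the remainder.
  leading term x_2*x_3: no divisor's leading term divides it; move 2*x_2*x_3 to the remainder.
  leading term x_2: no divisor's leading term divides it; move x_2 to the remainder.
  remainder -2*x_1*x_2 + 2*x_2**2*x_3 + 2*x_2*x_3 + x_2 ≠ 0; add h_3 = -2*x_1*x_2 + 2*x_2**2*x_3 + 2*x_2*x_3 + x_2 to the basis.

S(f_1,h_3): lcm = x_1*x_2*x_3. S = 2*x_1*x_2 + x_2**2*x_3**2 + 2*x_2**2*x_3 + x_2*x_3**2 - x_2.
  leading term x_1*x_2: subtract (-1)·h_3 from 2*x_1*x_2 + x_2**2*x_3**2 + 2*x_2**2*x_3 + x_2*x_3**2 - x_2 → x_2**2*x_3**2 - x_2**2*x_3 + x_2*x_3**2 + 2*x_2*x_3
  leading term x_2**2*x_3**2: no divisor's leading term divides it; move x_2**2*x_3**2 to the remainder.
  leading term x_2**2*x_3: no divisor's leading term divides it; move -x_2**2*x_3 to the remainder.
  leading term x_2*x_3**2: no divisor's leading term divides it; move x_2*x_3**2 to the remainder.
  leading term x_2*x_3: no divisor's leading term divides it; move 2*x_2*x_3 to the remainder.
  remainder x_2**2*x_3**2 - x_2**2*x_3 + x_2*x_3**2 + 2*x_2*x_3 ≠ 0; add h_4 = x_2**2*x_3**2 - x_2**2*x_3 + x_2*x_3**2 + 2*x_2*x_3 to the basis.

S(f_2,h_3): lcm = x_1*x_2*x_3. S = -x_1*x_2 + x_2**2*x_3**2 + x_2*x_3**2 - 2*x_2*x_3 - 2*x_2.
  leading term x_1*x_2: subtract (-2)·h_3 from -x_1*x_2 + x_2**2*x_3**2 + x_2*x_3**2 - 2*x_2*x_3 - 2*x_2 → x_2**2*x_3**2 - x_2**2*x_3 + x_2*x_3**2 + 2*x_2*x_3
  leading term x_2**2*x_3**2: subtract (1)·h_4 from x_2**2*x_3**2 - x_2**2*x_3 + x_2*x_3**2 + 2*x_2*x_3 → 0
  remainder 0.

S(f_1,h_4): lcm = x_1*x_2**2*x_3**2. S = -2*x_1*x_2**2*x_3 - x_1*x_2*x_3**2 - 2*x_1*x_2*x_3 + 2*x_2**3*x_3**2 + 2*x_2**2*x_3**2 - x_2**2*x_3.
  leading term x_1*x_2**2*x_3: subtract (x_2**2)·f_1 from -2*x_1*x_2**2*x_3 - x_1*x_2*x_3**2 - 2*x_1*x_2*x_3 + 2*x_2**3*x_3**2 + 2*x_2**2*x_3**2 - x_2**2*x_3 → -x_1*x_2**2 - x_1*x_2*x_3**2 - 2*x_1*x_2*x_3 + 2*x_2**3*x_3**2 - x_2**3*x_3 + 2*x_2**2*x_3**2 - 2*x_2**2*x_3 - 2*x_2**2
  leading term x_1*x_2**2: subtract (-2*x_2)·h_3 from -x_1*x_2**2 - x_1*x_2*x_3**2 - 2*x_1*x_2*x_3 + 2*x_2**3*x_3**2 - x_2**3*x_3 + 2*x_2**2*x_3**2 - 2*x_2**2*x_3 - 2*x_2**2 → -x_1*x_2*x_3**2 - 2*x_1*x_2*x_3 + 2*x_2**3*x_3**2 - 2*x_2**3*x_3 + 2*x_2**2*x_3**2 + 2*x_2**2*x_3
  leading term x_1*x_2*x_3**2: subtract (-2*x_2*x_3)·f_1 from -x_1*x_2*x_3**2 - 2*x_1*x_2*x_3 + 2*x_2**3*x_3**2 - 2*x_2**3*x_3 + 2*x_2**2*x_3**2 + 2*x_2**2*x_3 → 2*x_2**3*x_3**2 - 2*x_2**3*x_3 - x_2**2*x_3**2 + 2*x_2**2*x_3 + 2*x_2*x_3**2 - x_2*x_3
  leading term x_2**3*x_3**2: subtract (2*x_2)·h_4 from 2*x_2**3*x_3**2 - 2*x_2**3*x_3 - x_2**2*x_3**2 + 2*x_2**2*x_3 + 2*x_2*x_3**2 - x_2*x_3 → 2*x_2**2*x_3**2 - 2*x_2**2*x_3 + 2*x_2*x_3**2 - x_2*x_3
  leading term x_2**2*x_3**2: subtract (2)·h_4 from 2*x_2**2*x_3**2 - 2*x_2**2*x_3 + 2*x_2*x_3**2 - x_2*x_3 → 0
  remainder 0.

S(f_2,h_4): lcm = x_1*x_2**2*x_3**2. S = -x_1*x_2*x_3**2 - 2*x_1*x_2*x_3 - 2*x_2**2*x_3.
  leading term x_1*x_2*x_3**2: subtract (-2*x_2*x_3)·f_1 from -x_1*x_2*x_3**2 - 2*x_1*x_2*x_3 - 2*x_2**2*x_3 → 2*x_2**2*x_3**2 - 2*x_2**2*x_3 + 2*x_2*x_3**2 - x_2*x_3
  leading term x_2**2*x_3**2: subtract (2)·h_4 from 2*x_2**2*x_3**2 - 2*x_2**2*x_3 + 2*x_2*x_3**2 - x_2*x_3 → 0
  remainder 0.

S(h_3,h_4): lcm = x_1*x_2**2*x_3**2. S = x_1*x_2**2*x_3 - x_1*x_2*x_3**2 - 2*x_1*x_2*x_3 - x_2**3*x_3**3 - x_2**2*x_3**3 + 2*x_2**2*x_3**2.
  leading term x_1*x_2**2*x_3: subtract (2*x_2**2)·f_1 from x_1*x_2**2*x_3 - x_1*x_2*x_3**2 - 2*x_1*x_2*x_3 - x_2**3*x_3**3 - x_2**2*x_3**3 + 2*x_2**2*x_3**2 → -2*x_1*x_2**2 - x_1*x_2*x_3**2 - 2*x_1*x_2*x_3 - x_2**3*x_3**3 - 2*x_2**3*x_3 - x_2**2*x_3**3 + 2*x_2**2*x_3**2 - 2*x_2**2*x_3 + x_2**2
  leading term x_1*x_2**2: subtract (x_2)·h_3 from -2*x_1*x_2**2 - x_1*x_2*x_3**2 - 2*x_1*x_2*x_3 - x_2**3*x_3**3 - 2*x_2**3*x_3 - x_2**2*x_3**3 + 2*x_2**2*x_3**2 - 2*x_2**2*x_3 + x_2**2 → -x_1*x_2*x_3**2 - 2*x_1*x_2*x_3 - x_2**3*x_3**3 + x_2**3*x_3 - x_2**2*x_3**3 + 2*x_2**2*x_3**2 + x_2**2*x_3
  leading term x_1*x_2*x_3**2: subtract (-2*x_2*x_3)·f_1 from -x_1*x_2*x_3**2 - 2*x_1*x_2*x_3 - x_2**3*x_3**3 + x_2**3*x_3 - x_2**2*x_3**3 + 2*x_2**2*x_3**2 + x_2**2*x_3 → -x_2**3*x_3**3 + x_2**3*x_3 - x_2**2*x_3**3 - x_2**2*x_3**2 + x_2**2*x_3 + 2*x_2*x_3**2 - x_2*x_3
  leading term x_2**3*x_3**3: subtract (-x_2*x_3)·h_4 from -x_2**3*x_3**3 + x_2**3*x_3 - x_2**2*x_3**3 - x_2**2*x_3**2 + x_2**2*x_3 + 2*x_2*x_3**2 - x_2*x_3 → -x_2**3*x_3**2 + x_2**3*x_3 + x_2**2*x_3**2 + x_2**2*x_3 + 2*x_2*x_3**2 - x_2*x_3
  leading term x_2**3*x_3**2: subtract (-x_2)·h_4 from -x_2**3*x_3**2 + x_2**3*x_3 + x_2**2*x_3**2 + x_2**2*x_3 + 2*x_2*x_3**2 - x_2*x_3 → 2*x_2**2*x_3**2 - 2*x_2**2*x_3 + 2*x_2*x_3**2 - x_2*x_3
  leading term x_2**2*x_3**2: subtract (2)·h_4 from 2*x_2**2*x_3**2 - 2*x_2**2*x_3 + 2*x_2*x_3**2 - x_2*x_3 → 0
  remainder 0.

Every S-polynomial of the final basis reduces to 0, so we have a Gröbner basis.
Inter-reduce: drop elements whose leading term is divisible by another's, tail-reduce, and make monic.
Reduced Gröbner basis: {x_1*x_2 - x_2**2*x_3 - x_2*x_3 + 2*x_2, x_1*x_3 + 2*x_1 + 2*x_2*x_3 + 2*x_3 - 1, x_2**2*x_3**2 - x_2**2*x_3 + x_2*x_3**2 + 2*x_2*x_3}.
Label its elements g_1 = x_1*x_2 - x_2**2*x_3 - x_2*x_3 + 2*x_2, g_2 = x_1*x_3 + 2*x_1 + 2*x_2*x_3 + 2*x_3 - 1, g_3 = x_2**2*x_3**2 - x_2**2*x_3 + x_2*x_3**2 + 2*x_2*x_3.

Reduce p = -2*x_1*x_2 + x_1*x_3 + 2*x_1 + 2*x_2**2*x_3 - x_2*x_3 + x_2 + 2*x_3 - 1 modulo G:
  leading term x_1*x_2: subtract (-2)·g_1 from -2*x_1*x_2 + x_1*x_3 + 2*x_1 + 2*x_2**2*x_3 - x_2*x_3 + x_2 + 2*x_3 - 1 → x_1*x_3 + 2*x_1 + 2*x_2*x_3 + 2*x_3 - 1
  leading term x_1*x_3: subtract (1)·g_2 from x_1*x_3 + 2*x_1 + 2*x_2*x_3 + 2*x_3 - 1 → 0
  normal form = 0.
Since the normal form is 0, p ∈ I.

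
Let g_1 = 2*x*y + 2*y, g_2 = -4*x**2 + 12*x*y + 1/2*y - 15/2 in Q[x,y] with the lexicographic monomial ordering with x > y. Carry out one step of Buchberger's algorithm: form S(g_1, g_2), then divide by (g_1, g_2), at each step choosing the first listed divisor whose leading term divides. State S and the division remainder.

S(g_1, g_2) = 3*x*y**2 + x*y + 1/8*y**2 - 15/8*y; remainder on division = -23/8*y**2 - 23/8*y.

lcm(LM(g_1), LM(g_2)) = x**2*y.
S = (lcm/LT(g_1))·g_1 − (lcm/LT(g_2))·g_2 = 3*x*y**2 + x*y + 1/8*y**2 - 15/8*y.
Reduce S modulo (g_1, g_2) in that order:
  leading term x*y**2: subtract (3/2*y)·g_1 from 3*x*y**2 + x*y + 1/8*y**2 - 15/8*y → x*y - 23/8*y**2 - 15/8*y
  leading term x*y: subtract (1/2)·g_1 from x*y - 23/8*y**2 - 15/8*y → -23/8*y**2 - 23/8*y
  leading term y**2: no divisor's leading term divides it; move -23/8*y**2 to the remainder.
  leading term y: no divisor's leading term divides it; move -23/8*y to the remainder.
The remainder -23/8*y**2 - 23/8*y is nonzero, so it would be added as the next basis element.
An S-polynomial is built so that the two leading terms cancel; whether anything survives reduction is exactly the Gröbner-basis criterion.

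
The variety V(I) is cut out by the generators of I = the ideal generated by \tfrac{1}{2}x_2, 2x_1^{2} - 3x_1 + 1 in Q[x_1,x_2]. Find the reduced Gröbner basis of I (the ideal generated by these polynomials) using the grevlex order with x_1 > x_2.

f_1 = \tfrac{1}{2}x_2, LT = x_2.
f_2 = 2x_1^{2} - 3x_1 + 1, LT = x_1^{2}.

The S-polynomials (S(f_1,f_2)) all reduce to 0 modulo the current basis, so we have a Gröbner basis.

G = {x_1^{2} - \tfrac{3}{2}x_1 + \tfrac{1}{2}, x_2}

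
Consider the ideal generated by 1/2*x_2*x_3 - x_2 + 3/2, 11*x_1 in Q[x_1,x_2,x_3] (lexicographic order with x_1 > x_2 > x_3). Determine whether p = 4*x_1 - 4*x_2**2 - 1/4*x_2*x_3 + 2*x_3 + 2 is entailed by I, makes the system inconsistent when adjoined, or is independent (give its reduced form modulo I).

First compute the reduced Gröbner basis of I by Buchberger's algorithm.
f_1 = 1/2*x_2*x_3 - x_2 + 3/2, LT = x_2*x_3.
f_2 = 11*x_1, LT = x_1.

The S-polynomials (S(f_1,f_2)) all reduce to 0 modulo the current basis, so we have a Gröbner basis.
Inter-reduce: drop elements whose leading term is divisible by another's, tail-reduce, and make monic.
Reduced Gröbner basis: {x_1, x_2*x_3 - 2*x_2 + 3}.
Label its elements g_1 = x_1, g_2 = x_2*x_3 - 2*x_2 + 3.

Reduce p = 4*x_1 - 4*x_2**2 - 1/4*x_2*x_3 + 2*x_3 + 2 modulo G:
  leading term x_1: subtract (4)·g_1 from 4*x_1 - 4*x_2**2 - 1/4*x_2*x_3 + 2*x_3 + 2 → -4*x_2**2 - 1/4*x_2*x_3 + 2*x_3 + 2
  leading term x_2**2: no divisor's leading term divides it; move -4*x_2**2 to the remainder.
  leading term x_2*x_3: subtract (-1/4)·g_2 from -1/4*x_2*x_3 + 2*x_3 + 2 → -1/2*x_2 + 2*x_3 + 11/4
  leading term x_2: no divisor's leading term divides it; move -1/2*x_2 to the remainder.
  leading term x_3: no divisor's leading term divides it; move 2*x_3 to the remainder.
  leading term 1: no divisor's leading term divides it; move 11/4 to the remainder.
  normal form = -4*x_2**2 - 1/2*x_2 + 2*x_3 + 11/4.
The normal form is nonzero, so p ∉ I. Since p minus its normal form lies in I, I + (p) = I + (r) where r = -4*x_2**2 - 1/2*x_2 + 2*x_3 + 11/4; decide whether this ideal is the whole ring.
Run Buchberger on G together with r (pairs among the g_i already reduce to 0 since G is a Gröbner basis):
g_1 = x_1, LT = x_1.
g_2 = x_2*x_3 - 2*x_2 + 3, LT = x_2*x_3.
r = -4*x_2**2 - 1/2*x_2 + 2*x_3 + 11/4, LT = x_2**2.

S(g_2,r): lcm = x_2**2*x_3. S = -2*x_2**2 - 1/8*x_2*x_3 + 3*x_2 + 1/2*x_3**2 + 11/16*x_3.
  reduce S modulo (g_1, g_2, r):
  remainder 3*x_2 + 1/2*x_3**2 - 5/16*x_3 - 1 ≠ 0; add m_4 = 3*x_2 + 1/2*x_3**2 - 5/16*x_3 - 1 to the basis.

S(g_2,m_4): lcm = x_2*x_3. S = -2*x_2 - 1/6*x_3**3 + 5/48*x_3**2 + 1/3*x_3 + 3.
  reduce S modulo (g_1, g_2, r, m_4):
  remainder -1/6*x_3**3 + 7/16*x_3**2 + 1/8*x_3 + 7/3 ≠ 0; add m_5 = -1/6*x_3**3 + 7/16*x_3**2 + 1/8*x_3 + 7/3 to the basis.

The other S-polynomials (S(g_1,g_2), S(g_1,r), S(g_1,m_4), S(r,m_4), S(g_1,m_5), S(g_2,m_5), S(r,m_5), S(m_4,m_5)) all reduce to 0 modulo the current basis, so we have a Gröbner basis.
Inter-reduce: drop elements whose leading term is divisible by another's, tail-reduce, and make monic.
Reduced Gröbner basis: {x_1, x_2 + 1/6*x_3**2 - 5/48*x_3 - 1/3, x_3**3 - 21/8*x_3**2 - 3/4*x_3 - 14}.
The reduced Gröbner basis of I + (p) is {x_1, x_2 + 1/6*x_3**2 - 5/48*x_3 - 1/3, x_3**3 - 21/8*x_3**2 - 3/4*x_3 - 14} ≠ {1}, a proper ideal, so the enlarged system stays consistent: p is independent of I, with normal form -4*x_2**2 - 1/2*x_2 + 2*x_3 + 11/4.

4*x_1 - 4*x_2**2 - 1/4*x_2*x_3 + 2*x_3 + 2 is independent of I; its normal form modulo I is -4*x_2**2 - 1/2*x_2 + 2*x_3 + 11/4.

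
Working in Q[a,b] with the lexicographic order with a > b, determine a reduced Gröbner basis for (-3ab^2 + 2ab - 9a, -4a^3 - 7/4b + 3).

f_1 = -3ab^2 + 2ab - 9a, LT = ab^2.
f_2 = -4a^3 - 7/4b + 3, LT = a^3.

S(f_1,f_2): lcm = a^3b^2. S = -2/3a^3b + 3a^3 - 7/16b^3 + 3/4b^2.
  leading term a^3b: subtract (1/6b)·f_2 from -2/3a^3b + 3a^3 - 7/16b^3 + 3/4b^2 → 3a^3 - 7/16b^3 + 25/24b^2 - 1/2b
  leading term a^3: subtract (-3/4)·f_2 from 3a^3 - 7/16b^3 + 25/24b^2 - 1/2b → -7/16b^3 + 25/24b^2 - 29/16b + 9/4
  leading term b^3: no divisor's leading term divides it; move -7/16b^3 to the remainder.
  leading term b^2: no divisor's leading term divides it; move 25/24b^2 to the remainder.
  leading term b: no divisor's leading term divides it; move -29/16b to the remainder.
  leading term 1: no divisor's leading term divides it; move 9/4 to the remainder.
  remainder -7/16b^3 + 25/24b^2 - 29/16b + 9/4 ≠ 0; add g_3 = -7/16b^3 + 25/24b^2 - 29/16b + 9/4 to the basis.

The other S-polynomials (S(f_1,g_3), S(f_2,g_3)) all reduce to 0 modulo the current basis, so we have a Gröbner basis.

G = {a^3 + 7/16b - 3/4, ab^2 - 2/3ab + 3a, b^3 - 50/21b^2 + 29/7b - 36/7}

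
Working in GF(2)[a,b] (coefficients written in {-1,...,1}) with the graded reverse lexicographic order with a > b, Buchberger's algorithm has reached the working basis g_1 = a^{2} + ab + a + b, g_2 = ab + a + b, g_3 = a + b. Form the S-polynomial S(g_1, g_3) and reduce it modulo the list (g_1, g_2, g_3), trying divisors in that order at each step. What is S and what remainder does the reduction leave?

S(g_1, g_3) = a + b; remainder on division = 0.

lcm(LM(g_1), LM(g_3)) = a^{2}.
S = (lcm/LT(g_1))·g_1 − (lcm/LT(g_3))·g_3 = a + b.
Reduce S modulo (g_1, g_2, g_3) in that order:
  leading term a: subtract (1)·g_3 from a + b → 0
The remainder is 0, so this S-polynomial contributes no new basis element.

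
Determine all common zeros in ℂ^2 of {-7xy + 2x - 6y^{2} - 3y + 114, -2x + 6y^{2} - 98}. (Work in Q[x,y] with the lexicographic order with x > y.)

Compute a lex Gröbner basis by Buchberger's algorithm.
f_1 = -7xy + 2x - 6y^{2} - 3y + 114, LT = xy.
f_2 = -2x + 6y^{2} - 98, LT = x.

S(f_1,f_2): lcm = xy. S = -\tfrac{2}{7}x + 3y^{3} + \tfrac{6}{7}y^{2} - \tfrac{340}{7}y - \tfrac{114}{7}.
  leading term x: subtract (\tfrac{1}{7})·f_2 from -\tfrac{2}{7}x + 3y^{3} + \tfrac{6}{7}y^{2} - \tfrac{340}{7}y - \tfrac{114}{7} → 3y^{3} - \tfrac{340}{7}y - \tfrac{16}{7}
  leading term y^{3}: no divisor's leading term divides it; move 3y^{3} to the remainder.
  leading term y: no divisor's leading term divides it; move -\tfrac{340}{7}y to the remainder.
  leading term 1: no divisor's leading term divides it; move -\tfrac{16}{7} to the remainder.
  remainder 3y^{3} - \tfrac{340}{7}y - \tfrac{16}{7} ≠ 0; add h_3 = 3y^{3} - \tfrac{340}{7}y - \tfrac{16}{7} to the basis.

S(f_1,h_3): lcm = xy^{3}. S = -\tfrac{2}{7}xy^{2} + \tfrac{340}{21}xy + \tfrac{16}{21}x + \tfrac{6}{7}y^{4} + \tfrac{3}{7}y^{3} - \tfrac{114}{7}y^{2}.
  leading term xy^{2}: subtract (\tfrac{2}{49}y)·f_1 from -\tfrac{2}{7}xy^{2} + \tfrac{340}{21}xy + \tfrac{16}{21}x + \tfrac{6}{7}y^{4} + \tfrac{3}{7}y^{3} - \tfrac{114}{7}y^{2} → \tfrac{2368}{147}xy + \tfrac{16}{21}x + \tfrac{6}{7}y^{4} + \tfrac{33}{49}y^{3} - \tfrac{792}{49}y^{2} - \tfrac{228}{49}y
  leading term xy: subtract (-\tfrac{2368}{1029})·f_1 from \tfrac{2368}{147}xy + \tfrac{16}{21}x + \tfrac{6}{7}y^{4} + \tfrac{33}{49}y^{3} - \tfrac{792}{49}y^{2} - \tfrac{228}{49}y → \tfrac{1840}{343}x + \tfrac{6}{7}y^{4} + \tfrac{33}{49}y^{3} - \tfrac{10280}{343}y^{2} - \tfrac{3964}{343}y + \tfrac{89984}{343}
  leading term x: subtract (-\tfrac{920}{343})·f_2 from \tfrac{1840}{343}x + \tfrac{6}{7}y^{4} + \tfrac{33}{49}y^{3} - \tfrac{10280}{343}y^{2} - \tfrac{3964}{343}y + \tfrac{89984}{343} → \tfrac{6}{7}y^{4} + \tfrac{33}{49}y^{3} - \tfrac{680}{49}y^{2} - \tfrac{3964}{343}y - \tfrac{176}{343}
  leading term y^{4}: subtract (\tfrac{2}{7}y)·h_3 from \tfrac{6}{7}y^{4} + \tfrac{33}{49}y^{3} - \tfrac{680}{49}y^{2} - \tfrac{3964}{343}y - \tfrac{176}{343} → \tfrac{33}{49}y^{3} - \tfrac{3740}{343}y - \tfrac{176}{343}
  leading term y^{3}: subtract (\tfrac{11}{49})·h_3 from \tfrac{33}{49}y^{3} - \tfrac{3740}{343}y - \tfrac{176}{343} → 0
  remainder 0.

S(f_2,h_3): leading monomials are coprime, so the S-polynomial reduces to 0 (Buchberger's first criterion).
Every S-polynomial of the final basis reduces to 0, so we have a Gröbner basis.
Inter-reduce: drop elements whose leading term is divisible by another's, tail-reduce, and make monic.
Reduced Gröbner basis: {x - 3y^{2} + 49, y^{3} - \tfrac{340}{21}y - \tfrac{16}{21}}.

The lex basis is triangular: the last element involves only y. Solving y^{3} - \tfrac{340}{21}y - \tfrac{16}{21} = 0 gives y ∈ {-4, 2 - 2*sqrt(462)/21, 2 + 2*sqrt(462)/21}; substituting each value into the earlier elements determines the remaining variables.
  y = -4: the earlier basis element becomes x + 1 = 0, giving x = -1 — point (-1, -4).
  y = 2 - 2*sqrt(462)/21: the earlier basis element becomes x + 171/7 + 8*sqrt(462)/7 = 0, giving x = -8*sqrt(462)/7 - 171/7 — point (-8*sqrt(462)/7 - 171/7, 2 - 2*sqrt(462)/21).
  y = 2 + 2*sqrt(462)/21: the earlier basis element becomes x - 8*sqrt(462)/7 + 171/7 = 0, giving x = -171/7 + 8*sqrt(462)/7 — point (-171/7 + 8*sqrt(462)/7, 2 + 2*sqrt(462)/21).
Substituting each solution back into the original system confirms all equations vanish.

{(-1, -4), (-8*sqrt(462)/7 - 171/7, 2 - 2*sqrt(462)/21), (-171/7 + 8*sqrt(462)/7, 2 + 2*sqrt(462)/21)}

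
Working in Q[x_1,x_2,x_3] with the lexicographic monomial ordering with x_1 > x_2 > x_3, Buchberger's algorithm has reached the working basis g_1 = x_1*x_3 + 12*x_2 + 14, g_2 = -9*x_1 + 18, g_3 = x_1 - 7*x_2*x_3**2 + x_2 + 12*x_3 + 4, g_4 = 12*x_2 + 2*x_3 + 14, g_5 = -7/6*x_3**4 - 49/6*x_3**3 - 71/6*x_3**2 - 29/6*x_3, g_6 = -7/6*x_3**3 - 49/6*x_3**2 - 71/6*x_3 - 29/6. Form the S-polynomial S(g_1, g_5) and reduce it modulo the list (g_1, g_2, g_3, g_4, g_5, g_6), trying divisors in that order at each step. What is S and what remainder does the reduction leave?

S(g_1, g_5) = -7*x_1*x_3**3 - 71/7*x_1*x_3**2 - 29/7*x_1*x_3 + 12*x_2*x_3**3 + 14*x_3**3; remainder on division = 0.

lcm(LM(g_1), LM(g_5)) = x_1*x_3**4.
S = (lcm/LT(g_1))·g_1 − (lcm/LT(g_5))·g_5 = -7*x_1*x_3**3 - 71/7*x_1*x_3**2 - 29/7*x_1*x_3 + 12*x_2*x_3**3 + 14*x_3**3.
Reduce S modulo (g_1, g_2, g_3, g_4, g_5, g_6) in that order:
  leading term x_1*x_3**3: subtract (-7*x_3**2)·g_1 from -7*x_1*x_3**3 - 71/7*x_1*x_3**2 - 29/7*x_1*x_3 + 12*x_2*x_3**3 + 14*x_3**3 → -71/7*x_1*x_3**2 - 29/7*x_1*x_3 + 12*x_2*x_3**3 + 84*x_2*x_3**2 + 14*x_3**3 + 98*x_3**2
  leading term x_1*x_3**2: subtract (-71/7*x_3)·g_1 from -71/7*x_1*x_3**2 - 29/7*x_1*x_3 + 12*x_2*x_3**3 + 84*x_2*x_3**2 + 14*x_3**3 + 98*x_3**2 → -29/7*x_1*x_3 + 12*x_2*x_3**3 + 84*x_2*x_3**2 + 852/7*x_2*x_3 + 14*x_3**3 + 98*x_3**2 + 142*x_3
  leading term x_1*x_3: subtract (-29/7)·g_1 from -29/7*x_1*x_3 + 12*x_2*x_3**3 + 84*x_2*x_3**2 + 852/7*x_2*x_3 + 14*x_3**3 + 98*x_3**2 + 142*x_3 → 12*x_2*x_3**3 + 84*x_2*x_3**2 + 852/7*x_2*x_3 + 348/7*x_2 + 14*x_3**3 + 98*x_3**2 + 142*x_3 + 58
  leading term x_2*x_3**3: subtract (x_3**3)·g_4 from 12*x_2*x_3**3 + 84*x_2*x_3**2 + 852/7*x_2*x_3 + 348/7*x_2 + 14*x_3**3 + 98*x_3**2 + 142*x_3 + 58 → 84*x_2*x_3**2 + 852/7*x_2*x_3 + 348/7*x_2 - 2*x_3**4 + 98*x_3**2 + 142*x_3 + 58
  leading term x_2*x_3**2: subtract (7*x_3**2)·g_4 from 84*x_2*x_3**2 + 852/7*x_2*x_3 + 348/7*x_2 - 2*x_3**4 + 98*x_3**2 + 142*x_3 + 58 → 852/7*x_2*x_3 + 348/7*x_2 - 2*x_3**4 - 14*x_3**3 + 142*x_3 + 58
  leading term x_2*x_3: subtract (71/7*x_3)·g_4 from 852/7*x_2*x_3 + 348/7*x_2 - 2*x_3**4 - 14*x_3**3 + 142*x_3 + 58 → 348/7*x_2 - 2*x_3**4 - 14*x_3**3 - 142/7*x_3**2 + 58
  leading term x_2: subtract (29/7)·g_4 from 348/7*x_2 - 2*x_3**4 - 14*x_3**3 - 142/7*x_3**2 + 58 → -2*x_3**4 - 14*x_3**3 - 142/7*x_3**2 - 58/7*x_3
  leading term x_3**4: subtract (12/7)·g_5 from -2*x_3**4 - 14*x_3**3 - 142/7*x_3**2 - 58/7*x_3 → 0
The remainder is 0, so this S-polynomial contributes no new basis element.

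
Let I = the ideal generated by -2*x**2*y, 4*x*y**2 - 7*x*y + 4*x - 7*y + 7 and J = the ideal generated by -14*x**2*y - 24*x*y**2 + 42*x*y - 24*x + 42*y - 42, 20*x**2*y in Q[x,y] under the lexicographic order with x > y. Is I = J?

Yes, the ideals are equal.

Equality of ideals is decidable: compute both reduced Gröbner bases (unique for the ordering) and check whether they agree.
Buchberger on the first generating set:
f_1 = -2*x**2*y, LT = x**2*y.
f_2 = 4*x*y**2 - 7*x*y + 4*x - 7*y + 7, LT = x*y**2.

S(f_1,f_2): lcm = x**2*y**2. S = 7/4*x**2*y - x**2 + 7/4*x*y - 7/4*x.
  reduce S modulo (f_1, f_2):
  remainder -x**2 + 7/4*x*y - 7/4*x ≠ 0; add g_3 = -x**2 + 7/4*x*y - 7/4*x to the basis.

S(f_1,g_3): lcm = x**2*y. S = 7/4*x*y**2 - 7/4*x*y.
  reduce S modulo (f_1, f_2, g_3):
  remainder 21/16*x*y - 7/4*x + 49/16*y - 49/16 ≠ 0; add g_4 = 21/16*x*y - 7/4*x + 49/16*y - 49/16 to the basis.

S(f_2,g_3): lcm = x**2*y**2. S = -7/4*x**2*y + x**2 + 7/4*x*y**3 - 7/4*x*y**2 - 7/4*x*y + 7/4*x.
  reduce S modulo (f_1, f_2, g_3, g_4):
  remainder -7/12*x + 49/16*y**2 - 49/24*y - 49/48 ≠ 0; add g_5 = -7/12*x + 49/16*y**2 - 49/24*y - 49/48 to the basis.

S(f_2,g_5): lcm = x*y**2. S = -7/4*x*y + x + 21/4*y**4 - 7/2*y**3 - 7/4*y**2 - 7/4*y + 7/4.
  reduce S modulo (f_1, f_2, g_3, g_4, g_5):
  remainder 21/4*y**4 - 7/2*y**3 - 35/4*y**2 + 7*y ≠ 0; add g_6 = 21/4*y**4 - 7/2*y**3 - 35/4*y**2 + 7*y to the basis.

S(g_4,g_5): lcm = x*y. S = -4/3*x + 21/4*y**3 - 7/2*y**2 + 7/12*y - 7/3.
  reduce S modulo (f_1, f_2, g_3, g_4, g_5, g_6):
  remainder 21/4*y**3 - 21/2*y**2 + 21/4*y ≠ 0; add g_7 = 21/4*y**3 - 21/2*y**2 + 21/4*y to the basis.

The other S-polynomials (S(f_1,g_4), S(f_2,g_4), S(g_3,g_4), S(f_1,g_5), S(g_3,g_5), S(f_1,g_6), S(f_2,g_6), S(g_3,g_6), S(g_4,g_6), S(g_5,g_6), S(f_1,g_7), S(f_2,g_7), S(g_3,g_7), S(g_4,g_7), S(g_5,g_7), S(g_6,g_7)) all reduce to 0 modulo the current basis, so we have a Gröbner basis.
Inter-reduce: drop elements whose leading term is divisible by another's, tail-reduce, and make monic.
Reduced Gröbner basis: {x - 21/4*y**2 + 7/2*y + 7/4, y**3 - 2*y**2 + y}.

Buchberger on the second generating set:
h_1 = -14*x**2*y - 24*x*y**2 + 42*x*y - 24*x + 42*y - 42, LT = x**2*y.
h_2 = 20*x**2*y, LT = x**2*y.

S(h_1,h_2): lcm = x**2*y. S = 12/7*x*y**2 - 3*x*y + 12/7*x - 3*y + 3.
  reduce S modulo (h_1, h_2):
  remainder 12/7*x*y**2 - 3*x*y + 12/7*x - 3*y + 3 ≠ 0; add k_3 = 12/7*x*y**2 - 3*x*y + 12/7*x - 3*y + 3 to the basis.

S(h_1,k_3): lcm = x**2*y**2. S = 7/4*x**2*y - x**2 + 12/7*x*y**3 - 3*x*y**2 + 97/28*x*y - 7/4*x - 3*y**2 + 3*y.
  reduce S modulo (h_1, h_2, k_3):
  remainder -x**2 + 7/4*x*y - 7/4*x ≠ 0; add k_4 = -x**2 + 7/4*x*y - 7/4*x to the basis.

S(h_1,k_4): lcm = x**2*y. S = 97/28*x*y**2 - 19/4*x*y + 12/7*x - 3*y + 3.
  reduce S modulo (h_1, h_2, k_3, k_4):
  remainder 21/16*x*y - 7/4*x + 49/16*y - 49/16 ≠ 0; add k_5 = 21/16*x*y - 7/4*x + 49/16*y - 49/16 to the basis.

S(k_3,k_4): lcm = x**2*y**2. S = -7/4*x**2*y + x**2 + 7/4*x*y**3 - 7/4*x*y**2 - 7/4*x*y + 7/4*x.
  reduce S modulo (h_1, h_2, k_3, k_4, k_5):
  remainder -7/12*x + 49/16*y**2 - 49/24*y - 49/48 ≠ 0; add k_6 = -7/12*x + 49/16*y**2 - 49/24*y - 49/48 to the basis.

S(k_3,k_6): lcm = x*y**2. S = -7/4*x*y + x + 21/4*y**4 - 7/2*y**3 - 7/4*y**2 - 7/4*y + 7/4.
  reduce S modulo (h_1, h_2, k_3, k_4, k_5, k_6):
  remainder 21/4*y**4 - 7/2*y**3 - 35/4*y**2 + 7*y ≠ 0; add k_7 = 21/4*y**4 - 7/2*y**3 - 35/4*y**2 + 7*y to the basis.

S(k_5,k_6): lcm = x*y. S = -4/3*x + 21/4*y**3 - 7/2*y**2 + 7/12*y - 7/3.
  reduce S modulo (h_1, h_2, k_3, k_4, k_5, k_6, k_7):
  remainder 21/4*y**3 - 21/2*y**2 + 21/4*y ≠ 0; add k_8 = 21/4*y**3 - 21/2*y**2 + 21/4*y to the basis.

The other S-polynomials (S(h_2,k_3), S(h_2,k_4), S(h_1,k_5), S(h_2,k_5), S(k_3,k_5), S(k_4,k_5), S(h_1,k_6), S(h_2,k_6), S(k_4,k_6), S(h_1,k_7), S(h_2,k_7), S(k_3,k_7), S(k_4,k_7), S(k_5,k_7), S(k_6,k_7), S(h_1,k_8), S(h_2,k_8), S(k_3,k_8), S(k_4,k_8), S(k_5,k_8), S(k_6,k_8), S(k_7,k_8)) all reduce to 0 modulo the current basis, so we have a Gröbner basis.
Inter-reduce: drop elements whose leading term is divisible by another's, tail-reduce, and make monic.
Reduced Gröbner basis: {x - 21/4*y**2 + 7/2*y + 7/4, y**3 - 2*y**2 + y}.

The two bases agree; hence the ideals are identical.
The choice of monomial ordering does not affect the verdict — as long as both bases are computed under the same ordering, their equality decides ideal equality.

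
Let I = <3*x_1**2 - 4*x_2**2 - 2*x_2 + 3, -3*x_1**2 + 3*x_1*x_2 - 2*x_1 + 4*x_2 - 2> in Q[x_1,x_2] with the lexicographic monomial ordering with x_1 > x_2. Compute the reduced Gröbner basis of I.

f_1 = 3*x_1**2 - 4*x_2**2 - 2*x_2 + 3, LT = x_1**2.
f_2 = -3*x_1**2 + 3*x_1*x_2 - 2*x_1 + 4*x_2 - 2, LT = x_1**2.

S(f_1,f_2): lcm = x_1**2. S = x_1*x_2 - 2/3*x_1 - 4/3*x_2**2 + 2/3*x_2 + 1/3.
  leading term x_1*x_2: no divisor's leading term divides it; move x_1*x_2 to the remainder.
  leading term x_1: no divisor's leading term divides it; move -2/3*x_1 to the remainder.
  leading term x_2**2: no divisor's leading term divides it; move -4/3*x_2**2 to the remainder.
  leading term x_2: no divisor's leading term divides it; move 2/3*x_2 to the remainder.
  leading term 1: no divisor's leading term divides it; move 1/3 to the remainder.
  remainder x_1*x_2 - 2/3*x_1 - 4/3*x_2**2 + 2/3*x_2 + 1/3 ≠ 0; add g_3 = x_1*x_2 - 2/3*x_1 - 4/3*x_2**2 + 2/3*x_2 + 1/3 to the basis.

S(f_1,g_3): lcm = x_1**2*x_2. S = 2/3*x_1**2 + 4/3*x_1*x_2**2 - 2/3*x_1*x_2 - 1/3*x_1 - 4/3*x_2**3 - 2/3*x_2**2 + x_2.
  leading term x_1**2: subtract (2/9)·f_1 from 2/3*x_1**2 + 4/3*x_1*x_2**2 - 2/3*x_1*x_2 - 1/3*x_1 - 4/3*x_2**3 - 2/3*x_2**2 + x_2 → 4/3*x_1*x_2**2 - 2/3*x_1*x_2 - 1/3*x_1 - 4/3*x_2**3 + 2/9*x_2**2 + 13/9*x_2 - 2/3
  leading term x_1*x_2**2: subtract (4/3*x_2)·g_3 from 4/3*x_1*x_2**2 - 2/3*x_1*x_2 - 1/3*x_1 - 4/3*x_2**3 + 2/9*x_2**2 + 13/9*x_2 - 2/3 → 2/9*x_1*x_2 - 1/3*x_1 + 4/9*x_2**3 - 2/3*x_2**2 + x_2 - 2/3
  leading term x_1*x_2: subtract (2/9)·g_3 from 2/9*x_1*x_2 - 1/3*x_1 + 4/9*x_2**3 - 2/3*x_2**2 + x_2 - 2/3 → -5/27*x_1 + 4/9*x_2**3 - 10/27*x_2**2 + 23/27*x_2 - 20/27
  leading term x_1: no divisor's leading term divides it; move -5/27*x_1 to the remainder.
  leading term x_2**3: no divisor's leading term divides it; move 4/9*x_2**3 to the remainder.
  leading term x_2**2: no divisor's leading term divides it; move -10/27*x_2**2 to the remainder.
  leading term x_2: no divisor's leading term divides it; move 23/27*x_2 to the remainder.
  leading term 1: no divisor's leading term divides it; move -20/27 to the remainder.
  remainder -5/27*x_1 + 4/9*x_2**3 - 10/27*x_2**2 + 23/27*x_2 - 20/27 ≠ 0; add g_4 = -5/27*x_1 + 4/9*x_2**3 - 10/27*x_2**2 + 23/27*x_2 - 20/27 to the basis.

S(f_1,g_4): lcm = x_1**2. S = 12/5*x_1*x_2**3 - 2*x_1*x_2**2 + 23/5*x_1*x_2 - 4*x_1 - 4/3*x_2**2 - 2/3*x_2 + 1.
  leading term x_1*x_2**3: subtract (12/5*x_2**2)·g_3 from 12/5*x_1*x_2**3 - 2*x_1*x_2**2 + 23/5*x_1*x_2 - 4*x_1 - 4/3*x_2**2 - 2/3*x_2 + 1 → -2/5*x_1*x_2**2 + 23/5*x_1*x_2 - 4*x_1 + 16/5*x_2**4 - 8/5*x_2**3 - 32/15*x_2**2 - 2/3*x_2 + 1
  leading term x_1*x_2**2: subtract (-2/5*x_2)·g_3 from -2/5*x_1*x_2**2 + 23/5*x_1*x_2 - 4*x_1 + 16/5*x_2**4 - 8/5*x_2**3 - 32/15*x_2**2 - 2/3*x_2 + 1 → 13/3*x_1*x_2 - 4*x_1 + 16/5*x_2**4 - 32/15*x_2**3 - 28/15*x_2**2 - 8/15*x_2 + 1
  leading term x_1*x_2: subtract (13/3)·g_3 from 13/3*x_1*x_2 - 4*x_1 + 16/5*x_2**4 - 32/15*x_2**3 - 28/15*x_2**2 - 8/15*x_2 + 1 → -10/9*x_1 + 16/5*x_2**4 - 32/15*x_2**3 + 176/45*x_2**2 - 154/45*x_2 - 4/9
  leading term x_1: subtract (6)·g_4 from -10/9*x_1 + 16/5*x_2**4 - 32/15*x_2**3 + 176/45*x_2**2 - 154/45*x_2 - 4/9 → 16/5*x_2**4 - 24/5*x_2**3 + 92/15*x_2**2 - 128/15*x_2 + 4
  leading term x_2**4: no divisor's leading term divides it; move 16/5*x_2**4 to the remainder.
  leading term x_2**3: no divisor's leading term divides it; move -24/5*x_2**3 to the remainder.
  leading term x_2**2: no divisor's leading term divides it; move 92/15*x_2**2 to the remainder.
  leading term x_2: no divisor's leading term divides it; move -128/15*x_2 to the remainder.
  leading term 1: no divisor's leading term divides it; move 4 to the remainder.
  remainder 16/5*x_2**4 - 24/5*x_2**3 + 92/15*x_2**2 - 128/15*x_2 + 4 ≠ 0; add g_5 = 16/5*x_2**4 - 24/5*x_2**3 + 92/15*x_2**2 - 128/15*x_2 + 4 to the basis.

The other S-polynomials (S(f_2,g_3), S(f_2,g_4), S(g_3,g_4), S(f_1,g_5), S(f_2,g_5), S(g_3,g_5), S(g_4,g_5)) all reduce to 0 modulo the current basis, so we have a Gröbner basis.
Inter-reduce: drop elements whose leading term is divisible by another's, tail-reduce, and make monic.

G = {x_1 - 12/5*x_2**3 + 2*x_2**2 - 23/5*x_2 + 4, x_2**4 - 3/2*x_2**3 + 23/12*x_2**2 - 8/3*x_2 + 5/4}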